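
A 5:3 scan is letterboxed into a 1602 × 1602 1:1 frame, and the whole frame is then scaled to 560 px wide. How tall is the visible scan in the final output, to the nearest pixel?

336 px

At 1602×1602 the scan is width-limited, so height = 1602 × 3/5 ≈ 961.20 px.
Resizing to 560 px wide multiplies everything by 0.3496: 961.20 → 336.00 px.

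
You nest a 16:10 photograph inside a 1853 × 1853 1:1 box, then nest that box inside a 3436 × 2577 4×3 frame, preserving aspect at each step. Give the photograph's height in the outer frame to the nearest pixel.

1611 px

First fit — 16:10 into 1853×1853 spans the width: 1853.00 × 1158.12.
The 1:1 canvas is height-limited in 3436×2577, giving 2577.00 × 2577.00; scale factor 1.3907.
Applying the same ×1.3907: 1158.12 → 1610.62.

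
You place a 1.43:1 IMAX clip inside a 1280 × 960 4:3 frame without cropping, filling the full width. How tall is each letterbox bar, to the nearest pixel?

32 px

That makes the image 895.10 px tall (1280 / 1.430).
Black = 960 − 895.10 = 64.90 px, or 32.45 per bar.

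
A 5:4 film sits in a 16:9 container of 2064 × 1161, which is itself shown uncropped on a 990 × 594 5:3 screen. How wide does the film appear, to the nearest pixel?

696 px

First fit — 5:4 into 2064×1161 spans the height: 1451.25 × 1161.00.
Second fit — the 16:9 canvas into 990×594 spans the width: 990.00 × 556.88 (×0.4797 from 2064×1161).
So the film's width is 1451.25 × 0.4797 ≈ 696.09.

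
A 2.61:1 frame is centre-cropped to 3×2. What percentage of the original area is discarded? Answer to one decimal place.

42.5%

Going from 2.61:1 to 3×2 means cutting width while keeping height.
Fraction kept = (1.500)/(2.610) ≈ 57.47%, so 42.53% is lost.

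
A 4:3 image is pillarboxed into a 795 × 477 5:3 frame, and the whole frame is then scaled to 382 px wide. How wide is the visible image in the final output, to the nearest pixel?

306 px

In the 795×477 frame the image fills the height: width = 477 × 4/3 ≈ 636.00 px.
Resizing to 382 px wide multiplies everything by 0.4805: 636.00 → 305.60 px.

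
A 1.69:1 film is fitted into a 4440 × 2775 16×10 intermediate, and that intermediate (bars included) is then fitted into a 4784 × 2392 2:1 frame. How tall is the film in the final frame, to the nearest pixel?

2265 px

Inside the 4440×2775 canvas the film is width-limited at 4440.00 × 2627.22.
Second fit — the 16×10 canvas into 4784×2392 spans the height: 3827.20 × 2392.00 (×0.8620 from 4440×2775).
So the film's height is 2627.22 × 0.8620 ≈ 2264.62.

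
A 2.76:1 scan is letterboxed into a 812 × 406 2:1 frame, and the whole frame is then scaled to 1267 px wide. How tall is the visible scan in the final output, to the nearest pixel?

Fitted into 812×406, the scan spans the width; its height is 812 / 2.760 ≈ 294.20 px.
The frame scales by 1267/812 = 1.5603; 294.20 × 1.5603 ≈ 459.06 px.

459 px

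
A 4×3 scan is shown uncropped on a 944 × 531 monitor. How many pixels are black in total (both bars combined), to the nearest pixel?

125316 pixels

4×3 (1.333) < 16:9 (1.778), so the scan fills the height.
Content width = 531 × 4/3 ≈ 708.0000 px.
Leftover width: 944 − 708.0000 = 236.0000 px.
That's 236.0000 × 531 ≈ 125316 black pixels.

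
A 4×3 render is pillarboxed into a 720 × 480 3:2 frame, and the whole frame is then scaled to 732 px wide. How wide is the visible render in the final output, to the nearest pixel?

651 px

Fitted into 720×480, the render spans the height; its width is 480 × 4/3 ≈ 640.00 px.
Scaling 720 → 732 is ×1.0167, so the width becomes 640.00 × 1.0167 ≈ 650.67 px.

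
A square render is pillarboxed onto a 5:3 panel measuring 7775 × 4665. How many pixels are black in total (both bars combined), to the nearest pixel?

14508150 pixels

Since 1.000 < 1.667, the render is height-limited.
Content width = 4665 × 1/1 ≈ 4665.0000 px.
Leftover width: 7775 − 4665.0000 = 3110.0000 px.
Across the 4665-px span: 3110.0000 × 4665 ≈ 14508150 px.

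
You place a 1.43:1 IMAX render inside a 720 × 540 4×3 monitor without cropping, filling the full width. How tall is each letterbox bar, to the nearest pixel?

The render is 720 / 1.430 ≈ 503.50 px tall.
Leftover height: 540 − 503.50 = 36.50 px → 18.25 each side.

18 px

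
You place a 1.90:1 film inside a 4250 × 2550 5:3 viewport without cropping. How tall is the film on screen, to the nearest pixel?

2237 px

Since 1.900 > 1.667, the film is width-limited.
The film is 4250 / 1.900 ≈ 2236.84 px tall.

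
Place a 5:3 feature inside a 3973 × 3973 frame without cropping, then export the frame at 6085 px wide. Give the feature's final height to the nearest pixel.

In the 3973×3973 frame the feature fills the width: height = 3973 × 3/5 ≈ 2383.80 px.
Resizing to 6085 px wide multiplies everything by 1.5316: 2383.80 → 3651.00 px.

3651 px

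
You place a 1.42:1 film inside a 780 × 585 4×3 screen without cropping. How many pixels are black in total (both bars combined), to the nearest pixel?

1.42:1 (1.420) > 4×3 (1.333), so the film fills the width.
Content height = 780 / 1.420 ≈ 549.2958 px.
Leftover height: 585 − 549.2958 = 35.7042 px.
Bar area = 35.7042 × 780 ≈ 27849 px.

27849 pixels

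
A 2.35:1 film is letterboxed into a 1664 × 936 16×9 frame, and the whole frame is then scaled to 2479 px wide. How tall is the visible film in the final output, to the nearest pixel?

1055 px

Fitted into 1664×936, the film spans the width; its height is 1664 / 2.350 ≈ 708.09 px.
Resizing to 2479 px wide multiplies everything by 1.4898: 708.09 → 1054.89 px.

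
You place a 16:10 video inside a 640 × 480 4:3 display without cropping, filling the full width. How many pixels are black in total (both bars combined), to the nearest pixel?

That makes the image 400.0000 px tall (640 × 10/16).
480 − 400.0000 = 80.0000 px of bars.
Across the 640-px span: 80.0000 × 640 ≈ 51200 px.

51200 pixels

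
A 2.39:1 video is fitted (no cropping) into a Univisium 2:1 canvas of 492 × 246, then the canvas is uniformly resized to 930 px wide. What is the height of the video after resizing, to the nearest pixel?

At 492×246 the video is width-limited, so height = 492 / 2.390 ≈ 205.86 px.
The frame scales by 930/492 = 1.8902; 205.86 × 1.8902 ≈ 389.12 px.

389 px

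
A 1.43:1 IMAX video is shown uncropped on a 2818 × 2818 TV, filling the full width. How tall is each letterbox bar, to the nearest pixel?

424 px

That makes the image 1970.63 px tall (2818 / 1.430).
Black = 2818 − 1970.63 = 847.37 px, or 423.69 per bar.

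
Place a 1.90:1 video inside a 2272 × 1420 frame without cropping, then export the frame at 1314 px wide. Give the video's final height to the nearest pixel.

692 px

At 2272×1420 the video is width-limited, so height = 2272 / 1.900 ≈ 1195.79 px.
Resizing to 1314 px wide multiplies everything by 0.5783: 1195.79 → 691.58 px.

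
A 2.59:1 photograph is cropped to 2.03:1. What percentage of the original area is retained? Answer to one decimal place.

Going from 2.59:1 to 2.03:1 means cutting width while keeping height.
Area ratio = (2.030)/(2.590) = 78.38% retained.

78.4%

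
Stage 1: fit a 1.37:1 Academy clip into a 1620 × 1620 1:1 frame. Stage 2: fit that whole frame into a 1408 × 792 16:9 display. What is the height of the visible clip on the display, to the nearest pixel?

Inside the 1620×1620 canvas the clip is width-limited at 1620.00 × 1182.48.
The 1:1 canvas is height-limited in 1408×792, giving 792.00 × 792.00; scale factor 0.4889.
So the clip's height is 1182.48 × 0.4889 ≈ 578.10.

578 px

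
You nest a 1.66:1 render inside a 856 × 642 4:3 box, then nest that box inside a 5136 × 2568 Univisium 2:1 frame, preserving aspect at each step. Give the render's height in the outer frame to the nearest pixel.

1.66:1 in 856×642: fills the width, so the render is 856.00 × 515.66.
4:3 in 5136×2568: fills the height, so the intermediate becomes 3424.00 × 2568.00 — a scale of ×4.0000.
Applying the same ×4.0000: 515.66 → 2062.65.

2063 px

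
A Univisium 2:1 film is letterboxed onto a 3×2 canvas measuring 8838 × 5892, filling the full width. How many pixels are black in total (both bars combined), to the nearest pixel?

That makes the image 4419.0000 px tall (8838 × 1/2).
Leftover height: 5892 − 4419.0000 = 1473.0000 px.
Across the 8838-px span: 1473.0000 × 8838 ≈ 13018374 px.

13018374 pixels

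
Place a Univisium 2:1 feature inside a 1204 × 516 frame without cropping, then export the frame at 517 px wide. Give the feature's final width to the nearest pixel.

443 px

In the 1204×516 frame the feature fills the height: width = 516 × 2/1 ≈ 1032.00 px.
Resizing to 517 px wide multiplies everything by 0.4294: 1032.00 → 443.14 px.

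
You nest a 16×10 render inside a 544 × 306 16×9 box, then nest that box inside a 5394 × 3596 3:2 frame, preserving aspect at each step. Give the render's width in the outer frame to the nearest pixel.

Inside the 544×306 canvas the render is height-limited at 489.60 × 306.00.
16×9 in 5394×3596: fills the width, so the intermediate becomes 5394.00 × 3034.12 — a scale of ×9.9154.
Applying the same ×9.9154: 489.60 → 4854.60.

4855 px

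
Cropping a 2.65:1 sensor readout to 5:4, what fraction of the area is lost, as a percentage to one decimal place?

52.8%

5:4 is narrower than 2.65:1, so the crop keeps the full height and trims the width.
(1.250)/(2.650) ≈ 0.472 of the area survives, leaving 52.83% discarded.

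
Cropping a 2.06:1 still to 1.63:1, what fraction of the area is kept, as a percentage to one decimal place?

79.1%

Going from 2.06:1 to 1.63:1 means cutting width while keeping height.
Fraction kept = (1.630)/(2.060) ≈ 79.13%.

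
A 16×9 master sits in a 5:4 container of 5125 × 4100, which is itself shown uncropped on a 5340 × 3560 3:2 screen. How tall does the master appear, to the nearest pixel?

First fit — 16×9 into 5125×4100 spans the width: 5125.00 × 2882.81.
Second fit — the 5:4 canvas into 5340×3560 spans the height: 4450.00 × 3560.00 (×0.8683 from 5125×4100).
So the master's height is 2882.81 × 0.8683 ≈ 2503.12.

2503 px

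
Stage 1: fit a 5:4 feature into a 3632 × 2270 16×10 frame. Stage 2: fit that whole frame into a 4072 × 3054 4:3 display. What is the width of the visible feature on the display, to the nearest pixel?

3181 px

Inside the 3632×2270 canvas the feature is height-limited at 2837.50 × 2270.00.
Second fit — the 16×10 canvas into 4072×3054 spans the width: 4072.00 × 2545.00 (×1.1211 from 3632×2270).
The feature scales with it: width 2837.50 × 1.1211 ≈ 3181.25.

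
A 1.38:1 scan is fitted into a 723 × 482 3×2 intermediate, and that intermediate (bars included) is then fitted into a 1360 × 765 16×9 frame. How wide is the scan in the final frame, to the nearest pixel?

1.38:1 in 723×482: fills the height, so the scan is 665.16 × 482.00.
3×2 in 1360×765: fills the height, so the intermediate becomes 1147.50 × 765.00 — a scale of ×1.5871.
Applying the same ×1.5871: 665.16 → 1055.70.

1056 px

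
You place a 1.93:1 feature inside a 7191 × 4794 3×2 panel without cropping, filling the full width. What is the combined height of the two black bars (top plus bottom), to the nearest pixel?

1068 px

Content height = 7191 / 1.930 ≈ 3725.91 px.
Leftover height: 4794 − 3725.91 = 1068.09 px.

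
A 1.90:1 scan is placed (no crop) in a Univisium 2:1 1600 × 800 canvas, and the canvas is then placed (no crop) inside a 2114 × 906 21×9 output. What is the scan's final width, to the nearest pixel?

First fit — 1.90:1 into 1600×800 spans the height: 1520.00 × 800.00.
Univisium 2:1 in 2114×906: fills the height, so the intermediate becomes 1812.00 × 906.00 — a scale of ×1.1325.
So the scan's width is 1520.00 × 1.1325 ≈ 1721.40.

1721 px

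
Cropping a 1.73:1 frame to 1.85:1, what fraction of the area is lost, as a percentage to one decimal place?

6.5%

1.85:1 is wider than 1.73:1, so the crop keeps the full width and trims the height.
(1.730)/(1.850) ≈ 0.935 of the area survives, leaving 6.49% discarded.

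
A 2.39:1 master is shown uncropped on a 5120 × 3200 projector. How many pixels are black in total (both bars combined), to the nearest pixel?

5415632 pixels

Since 2.390 > 1.600, the master is width-limited.
The master is 5120 / 2.390 ≈ 2142.2594 px tall.
Black = 3200 − 2142.2594 = 1057.7406 px.
Bar area = 1057.7406 × 5120 ≈ 5415632 px.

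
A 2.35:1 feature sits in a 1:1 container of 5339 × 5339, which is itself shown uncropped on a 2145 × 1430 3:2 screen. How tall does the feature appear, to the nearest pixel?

609 px

Inside the 5339×5339 canvas the feature is width-limited at 5339.00 × 2271.91.
The 1:1 canvas is height-limited in 2145×1430, giving 1430.00 × 1430.00; scale factor 0.2678.
The feature scales with it: height 2271.91 × 0.2678 ≈ 608.51.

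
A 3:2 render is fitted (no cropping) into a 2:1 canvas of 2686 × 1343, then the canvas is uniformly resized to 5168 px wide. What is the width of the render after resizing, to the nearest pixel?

At 2686×1343 the render is height-limited, so width = 1343 × 3/2 ≈ 2014.50 px.
Scaling 2686 → 5168 is ×1.9241, so the width becomes 2014.50 × 1.9241 ≈ 3876.00 px.

3876 px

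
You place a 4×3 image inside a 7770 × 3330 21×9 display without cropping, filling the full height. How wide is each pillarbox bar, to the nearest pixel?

That makes the image 4440.00 px wide (3330 × 4/3).
Leftover width: 7770 − 4440.00 = 3330.00 px → 1665.00 each side.

1665 px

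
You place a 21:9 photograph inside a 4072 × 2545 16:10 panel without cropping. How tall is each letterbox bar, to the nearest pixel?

400 px

21:9 is wider than 16:10, so it spans the full width.
The photograph is 4072 × 9/21 ≈ 1745.14 px tall.
2545 − 1745.14 = 799.86 px of bars (399.93 each).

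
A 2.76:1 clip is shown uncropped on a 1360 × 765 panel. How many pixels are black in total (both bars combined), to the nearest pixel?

2.76:1 is wider than 16×9, so it spans the full width.
The clip is 1360 / 2.760 ≈ 492.7536 px tall.
Leftover height: 765 − 492.7536 = 272.2464 px.
Bar area = 272.2464 × 1360 ≈ 370255 px.

370255 pixels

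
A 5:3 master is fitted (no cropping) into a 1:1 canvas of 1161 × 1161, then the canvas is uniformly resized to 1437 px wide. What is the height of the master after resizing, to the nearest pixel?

862 px

At 1161×1161 the master is width-limited, so height = 1161 × 3/5 ≈ 696.60 px.
Resizing to 1437 px wide multiplies everything by 1.2377: 696.60 → 862.20 px.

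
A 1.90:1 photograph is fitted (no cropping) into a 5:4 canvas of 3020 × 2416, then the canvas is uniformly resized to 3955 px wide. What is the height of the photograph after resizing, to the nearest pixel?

Fitted into 3020×2416, the photograph spans the width; its height is 3020 / 1.900 ≈ 1589.47 px.
Scaling 3020 → 3955 is ×1.3096, so the height becomes 1589.47 × 1.3096 ≈ 2081.58 px.

2082 px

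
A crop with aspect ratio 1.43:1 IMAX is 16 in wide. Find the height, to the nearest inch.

11 in

16 / 1.430 = 11.19.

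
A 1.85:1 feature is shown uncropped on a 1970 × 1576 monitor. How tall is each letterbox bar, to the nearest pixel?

1.85:1 (1.850) > 5:4 (1.250), so the feature fills the width.
The feature is 1970 / 1.850 ≈ 1064.86 px tall.
1576 − 1064.86 = 511.14 px of bars (255.57 each).

256 px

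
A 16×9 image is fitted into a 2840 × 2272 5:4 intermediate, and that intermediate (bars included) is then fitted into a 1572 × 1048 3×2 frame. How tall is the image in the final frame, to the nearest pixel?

First fit — 16×9 into 2840×2272 spans the width: 2840.00 × 1597.50.
Second fit — the 5:4 canvas into 1572×1048 spans the height: 1310.00 × 1048.00 (×0.4613 from 2840×2272).
So the image's height is 1597.50 × 0.4613 ≈ 736.88.

737 px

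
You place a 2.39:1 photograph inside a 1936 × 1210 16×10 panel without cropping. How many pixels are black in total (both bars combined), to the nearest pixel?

774319 pixels

2.39:1 (2.390) > 16×10 (1.600), so the photograph fills the width.
The photograph is 1936 / 2.390 ≈ 810.0418 px tall.
Leftover height: 1210 − 810.0418 = 399.9582 px.
That's 399.9582 × 1936 ≈ 774319 black pixels.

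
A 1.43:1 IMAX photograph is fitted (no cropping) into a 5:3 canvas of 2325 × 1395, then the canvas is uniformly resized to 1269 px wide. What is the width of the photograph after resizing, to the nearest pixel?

In the 2325×1395 frame the photograph fills the height: width = 1395 × 1.430 ≈ 1994.85 px.
Scaling 2325 → 1269 is ×0.5458, so the width becomes 1994.85 × 0.5458 ≈ 1088.80 px.

1089 px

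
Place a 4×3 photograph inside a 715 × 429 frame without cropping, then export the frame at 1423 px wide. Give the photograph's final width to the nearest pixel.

In the 715×429 frame the photograph fills the height: width = 429 × 4/3 ≈ 572.00 px.
Scaling 715 → 1423 is ×1.9902, so the width becomes 572.00 × 1.9902 ≈ 1138.40 px.

1138 px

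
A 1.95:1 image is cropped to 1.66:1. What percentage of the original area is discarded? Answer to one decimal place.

1.66:1 is narrower than 1.95:1, so the crop keeps the full height and trims the width.
Area ratio = (1.660)/(1.950) = 85.13%; the remaining 14.87% is cropped out.

14.9%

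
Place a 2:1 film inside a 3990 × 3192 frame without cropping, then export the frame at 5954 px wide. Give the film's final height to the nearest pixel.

At 3990×3192 the film is width-limited, so height = 3990 × 1/2 ≈ 1995.00 px.
Scaling 3990 → 5954 is ×1.4922, so the height becomes 1995.00 × 1.4922 ≈ 2977.00 px.

2977 px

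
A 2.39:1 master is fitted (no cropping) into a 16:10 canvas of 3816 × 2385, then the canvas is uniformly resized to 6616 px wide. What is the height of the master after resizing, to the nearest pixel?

2768 px

In the 3816×2385 frame the master fills the width: height = 3816 / 2.390 ≈ 1596.65 px.
Resizing to 6616 px wide multiplies everything by 1.7338: 1596.65 → 2768.20 px.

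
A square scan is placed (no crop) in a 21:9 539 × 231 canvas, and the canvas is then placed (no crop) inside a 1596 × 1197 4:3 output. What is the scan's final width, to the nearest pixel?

square in 539×231: fills the height, so the scan is 231.00 × 231.00.
21:9 in 1596×1197: fills the width, so the intermediate becomes 1596.00 × 684.00 — a scale of ×2.9610.
The scan scales with it: width 231.00 × 2.9610 ≈ 684.00.

684 px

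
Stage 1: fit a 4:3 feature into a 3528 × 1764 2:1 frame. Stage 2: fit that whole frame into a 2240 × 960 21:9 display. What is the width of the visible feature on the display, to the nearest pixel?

1280 px

First fit — 4:3 into 3528×1764 spans the height: 2352.00 × 1764.00.
2:1 in 2240×960: fills the height, so the intermediate becomes 1920.00 × 960.00 — a scale of ×0.5442.
The feature scales with it: width 2352.00 × 0.5442 ≈ 1280.00.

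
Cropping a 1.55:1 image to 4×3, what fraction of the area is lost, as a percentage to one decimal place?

The height stays; only width is cut (since 4×3 is narrower than 1.55:1).
Fraction kept = (1.333)/(1.550) ≈ 86.02%, so 13.98% is lost.

14.0%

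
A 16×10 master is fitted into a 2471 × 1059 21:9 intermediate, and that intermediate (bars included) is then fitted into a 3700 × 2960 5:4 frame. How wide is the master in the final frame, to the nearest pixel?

Inside the 2471×1059 canvas the master is height-limited at 1694.40 × 1059.00.
21:9 in 3700×2960: fills the width, so the intermediate becomes 3700.00 × 1585.71 — a scale of ×1.4974.
Applying the same ×1.4974: 1694.40 → 2537.14.

2537 px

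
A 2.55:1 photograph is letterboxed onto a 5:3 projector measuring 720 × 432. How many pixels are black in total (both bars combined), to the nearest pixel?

Since 2.550 > 1.667, the photograph is width-limited.
Content height = 720 / 2.550 ≈ 282.3529 px.
Black = 432 − 282.3529 = 149.6471 px.
Bar area = 149.6471 × 720 ≈ 107746 px.

107746 pixels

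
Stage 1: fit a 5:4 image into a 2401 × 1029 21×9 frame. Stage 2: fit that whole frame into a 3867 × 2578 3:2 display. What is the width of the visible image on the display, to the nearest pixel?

2072 px

5:4 in 2401×1029: fills the height, so the image is 1286.25 × 1029.00.
Second fit — the 21×9 canvas into 3867×2578 spans the width: 3867.00 × 1657.29 (×1.6106 from 2401×1029).
So the image's width is 1286.25 × 1.6106 ≈ 2071.61.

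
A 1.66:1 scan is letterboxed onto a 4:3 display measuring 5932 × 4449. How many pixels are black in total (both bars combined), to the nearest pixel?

Since 1.660 > 1.333, the scan is width-limited.
Content height = 5932 / 1.660 ≈ 3573.4940 px.
Leftover height: 4449 − 3573.4940 = 875.5060 px.
Bar area = 875.5060 × 5932 ≈ 5193502 px.

5193502 pixels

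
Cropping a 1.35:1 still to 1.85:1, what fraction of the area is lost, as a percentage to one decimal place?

27.0%

Going from 1.35:1 to 1.85:1 means cutting height while keeping width.
(1.350)/(1.850) ≈ 0.730 of the area survives, leaving 27.03% discarded.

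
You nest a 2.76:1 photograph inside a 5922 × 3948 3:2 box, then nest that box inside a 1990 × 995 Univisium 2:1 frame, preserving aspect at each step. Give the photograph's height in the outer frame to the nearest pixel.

541 px

Inside the 5922×3948 canvas the photograph is width-limited at 5922.00 × 2145.65.
3:2 in 1990×995: fills the height, so the intermediate becomes 1492.50 × 995.00 — a scale of ×0.2520.
Applying the same ×0.2520: 2145.65 → 540.76.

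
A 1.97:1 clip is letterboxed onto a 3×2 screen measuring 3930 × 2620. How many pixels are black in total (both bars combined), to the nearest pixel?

2456549 pixels

Since 1.970 > 1.500, the clip is width-limited.
That makes the image 1994.9239 px tall (3930 / 1.970).
Black = 2620 − 1994.9239 = 625.0761 px.
Bar area = 625.0761 × 3930 ≈ 2456549 px.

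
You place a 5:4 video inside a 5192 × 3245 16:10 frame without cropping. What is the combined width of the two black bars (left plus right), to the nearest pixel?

Since 1.250 < 1.600, the video is height-limited.
That makes the image 4056.25 px wide (3245 × 5/4).
5192 − 4056.25 = 1135.75 px of bars.

1136 px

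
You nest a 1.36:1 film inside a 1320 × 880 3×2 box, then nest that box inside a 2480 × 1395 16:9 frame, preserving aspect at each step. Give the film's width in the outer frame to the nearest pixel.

1.36:1 in 1320×880: fills the height, so the film is 1196.80 × 880.00.
The 3×2 canvas is height-limited in 2480×1395, giving 2092.50 × 1395.00; scale factor 1.5852.
The film scales with it: width 1196.80 × 1.5852 ≈ 1897.20.

1897 px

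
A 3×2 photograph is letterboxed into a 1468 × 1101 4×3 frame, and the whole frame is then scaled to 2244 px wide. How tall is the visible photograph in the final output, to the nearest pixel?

1496 px

At 1468×1101 the photograph is width-limited, so height = 1468 × 2/3 ≈ 978.67 px.
Scaling 1468 → 2244 is ×1.5286, so the height becomes 978.67 × 1.5286 ≈ 1496.00 px.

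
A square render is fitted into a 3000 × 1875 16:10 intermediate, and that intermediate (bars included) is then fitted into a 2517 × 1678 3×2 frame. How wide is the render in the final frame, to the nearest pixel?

First fit — square into 3000×1875 spans the height: 1875.00 × 1875.00.
The 16:10 canvas is width-limited in 2517×1678, giving 2517.00 × 1573.12; scale factor 0.8390.
Applying the same ×0.8390: 1875.00 → 1573.12.

1573 px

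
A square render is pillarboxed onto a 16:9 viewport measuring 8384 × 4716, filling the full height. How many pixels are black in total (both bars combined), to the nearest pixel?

17298288 pixels

The render is 4716 × 1/1 ≈ 4716.0000 px wide.
Black = 8384 − 4716.0000 = 3668.0000 px.
That's 3668.0000 × 4716 ≈ 17298288 black pixels.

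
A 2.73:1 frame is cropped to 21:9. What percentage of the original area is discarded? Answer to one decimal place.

14.5%

Going from 2.73:1 to 21:9 means cutting width while keeping height.
(2.333)/(2.730) ≈ 0.855 of the area survives, leaving 14.53% discarded.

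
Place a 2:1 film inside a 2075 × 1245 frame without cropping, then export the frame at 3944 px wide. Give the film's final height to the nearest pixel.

1972 px

At 2075×1245 the film is width-limited, so height = 2075 × 1/2 ≈ 1037.50 px.
Resizing to 3944 px wide multiplies everything by 1.9007: 1037.50 → 1972.00 px.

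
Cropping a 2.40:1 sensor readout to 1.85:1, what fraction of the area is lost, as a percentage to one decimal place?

Going from 2.40:1 to 1.85:1 means cutting width while keeping height.
Fraction kept = (1.850)/(2.400) ≈ 77.08%, so 22.92% is lost.

22.9%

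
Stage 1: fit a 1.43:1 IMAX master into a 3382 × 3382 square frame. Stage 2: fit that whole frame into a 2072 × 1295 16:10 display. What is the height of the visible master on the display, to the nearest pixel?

906 px

First fit — 1.43:1 IMAX into 3382×3382 spans the width: 3382.00 × 2365.03.
square in 2072×1295: fills the height, so the intermediate becomes 1295.00 × 1295.00 — a scale of ×0.3829.
Applying the same ×0.3829: 2365.03 → 905.59.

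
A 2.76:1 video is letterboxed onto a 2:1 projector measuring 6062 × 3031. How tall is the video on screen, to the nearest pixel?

Since 2.760 > 2.000, the video is width-limited.
That makes the image 2196.38 px tall (6062 / 2.760).

2196 px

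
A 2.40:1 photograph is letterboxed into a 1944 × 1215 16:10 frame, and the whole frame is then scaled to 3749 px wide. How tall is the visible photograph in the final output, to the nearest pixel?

1562 px

In the 1944×1215 frame the photograph fills the width: height = 1944 / 2.400 ≈ 810.00 px.
Resizing to 3749 px wide multiplies everything by 1.9285: 810.00 → 1562.08 px.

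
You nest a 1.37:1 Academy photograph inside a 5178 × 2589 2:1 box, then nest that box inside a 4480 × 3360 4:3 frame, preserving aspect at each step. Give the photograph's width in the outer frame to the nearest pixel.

3069 px

Inside the 5178×2589 canvas the photograph is height-limited at 3546.93 × 2589.00.
The 2:1 canvas is width-limited in 4480×3360, giving 4480.00 × 2240.00; scale factor 0.8652.
Applying the same ×0.8652: 3546.93 → 3068.80.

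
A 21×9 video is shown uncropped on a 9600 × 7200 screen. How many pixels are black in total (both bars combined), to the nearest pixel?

Since 2.333 > 1.333, the video is width-limited.
That makes the image 4114.2857 px tall (9600 × 9/21).
Black = 7200 − 4114.2857 = 3085.7143 px.
That's 3085.7143 × 9600 ≈ 29622857 black pixels.

29622857 pixels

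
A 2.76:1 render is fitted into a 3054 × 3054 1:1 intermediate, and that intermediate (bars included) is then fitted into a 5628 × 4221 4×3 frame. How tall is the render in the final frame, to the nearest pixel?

1529 px

2.76:1 in 3054×3054: fills the width, so the render is 3054.00 × 1106.52.
Second fit — the 1:1 canvas into 5628×4221 spans the height: 4221.00 × 4221.00 (×1.3821 from 3054×3054).
Applying the same ×1.3821: 1106.52 → 1529.35.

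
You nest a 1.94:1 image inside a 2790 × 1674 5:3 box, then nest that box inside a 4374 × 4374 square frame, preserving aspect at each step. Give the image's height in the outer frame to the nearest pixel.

2255 px

First fit — 1.94:1 into 2790×1674 spans the width: 2790.00 × 1438.14.
The 5:3 canvas is width-limited in 4374×4374, giving 4374.00 × 2624.40; scale factor 1.5677.
Applying the same ×1.5677: 1438.14 → 2254.64.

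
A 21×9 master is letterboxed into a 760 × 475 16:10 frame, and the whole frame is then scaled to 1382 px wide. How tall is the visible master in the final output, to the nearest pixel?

At 760×475 the master is width-limited, so height = 760 × 9/21 ≈ 325.71 px.
The frame scales by 1382/760 = 1.8184; 325.71 × 1.8184 ≈ 592.29 px.

592 px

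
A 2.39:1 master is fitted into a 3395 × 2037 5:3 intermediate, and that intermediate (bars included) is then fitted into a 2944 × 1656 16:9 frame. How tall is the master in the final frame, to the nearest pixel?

First fit — 2.39:1 into 3395×2037 spans the width: 3395.00 × 1420.50.
5:3 in 2944×1656: fills the height, so the intermediate becomes 2760.00 × 1656.00 — a scale of ×0.8130.
The master scales with it: height 1420.50 × 0.8130 ≈ 1154.81.

1155 px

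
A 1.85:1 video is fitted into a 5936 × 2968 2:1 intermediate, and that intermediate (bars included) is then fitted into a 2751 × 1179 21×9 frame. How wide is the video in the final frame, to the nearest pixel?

1.85:1 in 5936×2968: fills the height, so the video is 5490.80 × 2968.00.
The 2:1 canvas is height-limited in 2751×1179, giving 2358.00 × 1179.00; scale factor 0.3972.
Applying the same ×0.3972: 5490.80 → 2181.15.

2181 px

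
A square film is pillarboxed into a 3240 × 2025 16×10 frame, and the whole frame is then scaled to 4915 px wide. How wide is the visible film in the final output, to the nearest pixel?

3072 px

At 3240×2025 the film is height-limited, so width = 2025 × 1/1 ≈ 2025.00 px.
Scaling 3240 → 4915 is ×1.5170, so the width becomes 2025.00 × 1.5170 ≈ 3071.88 px.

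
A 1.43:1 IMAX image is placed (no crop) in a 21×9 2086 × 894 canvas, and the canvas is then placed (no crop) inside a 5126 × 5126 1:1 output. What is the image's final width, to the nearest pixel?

First fit — 1.43:1 IMAX into 2086×894 spans the height: 1278.42 × 894.00.
The 21×9 canvas is width-limited in 5126×5126, giving 5126.00 × 2196.86; scale factor 2.4573.
So the image's width is 1278.42 × 2.4573 ≈ 3141.51.

3142 px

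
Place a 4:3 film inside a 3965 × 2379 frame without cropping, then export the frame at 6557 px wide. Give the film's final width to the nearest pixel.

5246 px

Fitted into 3965×2379, the film spans the height; its width is 2379 × 4/3 ≈ 3172.00 px.
Resizing to 6557 px wide multiplies everything by 1.6537: 3172.00 → 5245.60 px.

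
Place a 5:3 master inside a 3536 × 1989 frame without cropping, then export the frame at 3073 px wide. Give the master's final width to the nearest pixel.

At 3536×1989 the master is height-limited, so width = 1989 × 5/3 ≈ 3315.00 px.
Scaling 3536 → 3073 is ×0.8691, so the width becomes 3315.00 × 0.8691 ≈ 2880.94 px.

2881 px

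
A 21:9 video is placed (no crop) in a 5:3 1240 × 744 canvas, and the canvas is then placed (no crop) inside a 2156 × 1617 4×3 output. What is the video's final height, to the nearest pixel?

924 px

Inside the 1240×744 canvas the video is width-limited at 1240.00 × 531.43.
The 5:3 canvas is width-limited in 2156×1617, giving 2156.00 × 1293.60; scale factor 1.7387.
Applying the same ×1.7387: 531.43 → 924.00.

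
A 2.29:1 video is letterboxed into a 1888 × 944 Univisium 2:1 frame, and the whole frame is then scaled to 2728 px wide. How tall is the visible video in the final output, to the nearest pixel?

1191 px

In the 1888×944 frame the video fills the width: height = 1888 / 2.290 ≈ 824.45 px.
Resizing to 2728 px wide multiplies everything by 1.4449: 824.45 → 1191.27 px.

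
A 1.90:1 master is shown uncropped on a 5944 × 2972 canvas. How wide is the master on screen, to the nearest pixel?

1.90:1 is narrower than Univisium 2:1, so it spans the full height.
The master is 2972 × 1.900 ≈ 5646.80 px wide.

5647 px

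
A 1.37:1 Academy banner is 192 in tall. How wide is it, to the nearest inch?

263 in

Width = 192 × 1.370 = 263.04.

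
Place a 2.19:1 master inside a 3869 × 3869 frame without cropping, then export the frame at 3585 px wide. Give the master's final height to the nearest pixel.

1637 px

Fitted into 3869×3869, the master spans the width; its height is 3869 / 2.190 ≈ 1766.67 px.
The frame scales by 3585/3869 = 0.9266; 1766.67 × 0.9266 ≈ 1636.99 px.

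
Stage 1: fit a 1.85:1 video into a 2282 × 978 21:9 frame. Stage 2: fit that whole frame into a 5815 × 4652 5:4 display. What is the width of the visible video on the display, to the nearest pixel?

4610 px

Inside the 2282×978 canvas the video is height-limited at 1809.30 × 978.00.
21:9 in 5815×4652: fills the width, so the intermediate becomes 5815.00 × 2492.14 — a scale of ×2.5482.
So the video's width is 1809.30 × 2.5482 ≈ 4610.46.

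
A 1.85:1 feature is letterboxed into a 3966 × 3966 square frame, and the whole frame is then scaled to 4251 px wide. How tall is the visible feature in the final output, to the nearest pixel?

Fitted into 3966×3966, the feature spans the width; its height is 3966 / 1.850 ≈ 2143.78 px.
Resizing to 4251 px wide multiplies everything by 1.0719: 2143.78 → 2297.84 px.

2298 px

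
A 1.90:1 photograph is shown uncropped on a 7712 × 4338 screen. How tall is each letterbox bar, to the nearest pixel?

140 px

Since 1.900 > 1.778, the photograph is width-limited.
Content height = 7712 / 1.900 ≈ 4058.95 px.
4338 − 4058.95 = 279.05 px of bars (139.53 each).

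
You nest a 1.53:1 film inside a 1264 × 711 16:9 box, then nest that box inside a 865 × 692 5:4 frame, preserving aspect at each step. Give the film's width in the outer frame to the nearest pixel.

744 px

Inside the 1264×711 canvas the film is height-limited at 1087.83 × 711.00.
16:9 in 865×692: fills the width, so the intermediate becomes 865.00 × 486.56 — a scale of ×0.6843.
Applying the same ×0.6843: 1087.83 → 744.44.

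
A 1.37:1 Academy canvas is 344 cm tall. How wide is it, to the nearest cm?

471 cm

344 × 1.370 = 471.28.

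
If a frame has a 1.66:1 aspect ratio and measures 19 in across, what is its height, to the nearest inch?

11 in

At 1.66:1, 19 / 1.660 ≈ 11.45.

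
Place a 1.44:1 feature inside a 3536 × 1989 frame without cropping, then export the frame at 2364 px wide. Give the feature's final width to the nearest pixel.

At 3536×1989 the feature is height-limited, so width = 1989 × 1.440 ≈ 2864.16 px.
The frame scales by 2364/3536 = 0.6686; 2864.16 × 0.6686 ≈ 1914.84 px.

1915 px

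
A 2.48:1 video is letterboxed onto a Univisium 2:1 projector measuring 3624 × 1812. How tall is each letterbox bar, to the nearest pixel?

2.48:1 (2.480) > Univisium 2:1 (2.000), so the video fills the width.
That makes the image 1461.29 px tall (3624 / 2.480).
1812 − 1461.29 = 350.71 px of bars (175.35 each).

175 px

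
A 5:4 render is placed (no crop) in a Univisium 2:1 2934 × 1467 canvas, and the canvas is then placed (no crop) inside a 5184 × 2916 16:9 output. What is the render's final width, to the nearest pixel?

Inside the 2934×1467 canvas the render is height-limited at 1833.75 × 1467.00.
Second fit — the Univisium 2:1 canvas into 5184×2916 spans the width: 5184.00 × 2592.00 (×1.7669 from 2934×1467).
Applying the same ×1.7669: 1833.75 → 3240.00.

3240 px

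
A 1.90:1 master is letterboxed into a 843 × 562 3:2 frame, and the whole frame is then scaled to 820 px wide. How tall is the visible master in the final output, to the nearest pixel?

At 843×562 the master is width-limited, so height = 843 / 1.900 ≈ 443.68 px.
The frame scales by 820/843 = 0.9727; 443.68 × 0.9727 ≈ 431.58 px.

432 px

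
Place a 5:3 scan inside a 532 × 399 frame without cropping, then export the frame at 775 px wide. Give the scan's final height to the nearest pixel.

465 px

At 532×399 the scan is width-limited, so height = 532 × 3/5 ≈ 319.20 px.
Scaling 532 → 775 is ×1.4568, so the height becomes 319.20 × 1.4568 ≈ 465.00 px.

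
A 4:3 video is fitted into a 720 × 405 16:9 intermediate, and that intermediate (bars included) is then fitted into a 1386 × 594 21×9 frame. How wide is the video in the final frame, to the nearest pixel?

4:3 in 720×405: fills the height, so the video is 540.00 × 405.00.
The 16:9 canvas is height-limited in 1386×594, giving 1056.00 × 594.00; scale factor 1.4667.
The video scales with it: width 540.00 × 1.4667 ≈ 792.00.

792 px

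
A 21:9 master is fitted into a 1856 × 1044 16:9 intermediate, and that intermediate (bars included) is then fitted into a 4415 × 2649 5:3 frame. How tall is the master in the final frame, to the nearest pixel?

Inside the 1856×1044 canvas the master is width-limited at 1856.00 × 795.43.
Second fit — the 16:9 canvas into 4415×2649 spans the width: 4415.00 × 2483.44 (×2.3788 from 1856×1044).
Applying the same ×2.3788: 795.43 → 1892.14.

1892 px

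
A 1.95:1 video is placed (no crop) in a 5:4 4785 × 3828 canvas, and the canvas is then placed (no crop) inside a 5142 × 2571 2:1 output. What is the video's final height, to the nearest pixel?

Inside the 4785×3828 canvas the video is width-limited at 4785.00 × 2453.85.
5:4 in 5142×2571: fills the height, so the intermediate becomes 3213.75 × 2571.00 — a scale of ×0.6716.
Applying the same ×0.6716: 2453.85 → 1648.08.

1648 px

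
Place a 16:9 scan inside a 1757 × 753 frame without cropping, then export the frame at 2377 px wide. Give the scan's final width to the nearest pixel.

In the 1757×753 frame the scan fills the height: width = 753 × 16/9 ≈ 1338.67 px.
Resizing to 2377 px wide multiplies everything by 1.3529: 1338.67 → 1811.05 px.

1811 px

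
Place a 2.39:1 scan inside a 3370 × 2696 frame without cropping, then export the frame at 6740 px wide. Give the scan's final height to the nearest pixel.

2820 px

In the 3370×2696 frame the scan fills the width: height = 3370 / 2.390 ≈ 1410.04 px.
Scaling 3370 → 6740 is ×2.0000, so the height becomes 1410.04 × 2.0000 ≈ 2820.08 px.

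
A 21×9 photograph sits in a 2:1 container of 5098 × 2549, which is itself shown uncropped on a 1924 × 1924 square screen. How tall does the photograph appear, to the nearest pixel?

825 px

21×9 in 5098×2549: fills the width, so the photograph is 5098.00 × 2184.86.
Second fit — the 2:1 canvas into 1924×1924 spans the width: 1924.00 × 962.00 (×0.3774 from 5098×2549).
The photograph scales with it: height 2184.86 × 0.3774 ≈ 824.57.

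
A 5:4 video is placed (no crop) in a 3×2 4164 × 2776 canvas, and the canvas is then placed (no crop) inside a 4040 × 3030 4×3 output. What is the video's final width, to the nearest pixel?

5:4 in 4164×2776: fills the height, so the video is 3470.00 × 2776.00.
The 3×2 canvas is width-limited in 4040×3030, giving 4040.00 × 2693.33; scale factor 0.9702.
Applying the same ×0.9702: 3470.00 → 3366.67.

3367 px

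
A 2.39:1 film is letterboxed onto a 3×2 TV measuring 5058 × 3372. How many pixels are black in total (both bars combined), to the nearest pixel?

6351240 pixels

Since 2.390 > 1.500, the film is width-limited.
Content height = 5058 / 2.390 ≈ 2116.3180 px.
3372 − 2116.3180 = 1255.6820 px of bars.
Across the 5058-px span: 1255.6820 × 5058 ≈ 6351240 px.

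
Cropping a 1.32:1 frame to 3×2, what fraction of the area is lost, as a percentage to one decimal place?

Going from 1.32:1 to 3×2 means cutting height while keeping width.
(1.320)/(1.500) ≈ 0.880 of the area survives, leaving 12.00% discarded.

12.0%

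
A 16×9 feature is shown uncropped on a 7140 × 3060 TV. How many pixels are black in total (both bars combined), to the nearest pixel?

5202000 pixels

Since 1.778 < 2.333, the feature is height-limited.
That makes the image 5440.0000 px wide (3060 × 16/9).
Black = 7140 − 5440.0000 = 1700.0000 px.
Bar area = 1700.0000 × 3060 ≈ 5202000 px.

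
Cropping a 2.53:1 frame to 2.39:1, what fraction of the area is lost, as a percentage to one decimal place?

5.5%

Going from 2.53:1 to 2.39:1 means cutting width while keeping height.
Area ratio = (2.390)/(2.530) = 94.47%; the remaining 5.53% is cropped out.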